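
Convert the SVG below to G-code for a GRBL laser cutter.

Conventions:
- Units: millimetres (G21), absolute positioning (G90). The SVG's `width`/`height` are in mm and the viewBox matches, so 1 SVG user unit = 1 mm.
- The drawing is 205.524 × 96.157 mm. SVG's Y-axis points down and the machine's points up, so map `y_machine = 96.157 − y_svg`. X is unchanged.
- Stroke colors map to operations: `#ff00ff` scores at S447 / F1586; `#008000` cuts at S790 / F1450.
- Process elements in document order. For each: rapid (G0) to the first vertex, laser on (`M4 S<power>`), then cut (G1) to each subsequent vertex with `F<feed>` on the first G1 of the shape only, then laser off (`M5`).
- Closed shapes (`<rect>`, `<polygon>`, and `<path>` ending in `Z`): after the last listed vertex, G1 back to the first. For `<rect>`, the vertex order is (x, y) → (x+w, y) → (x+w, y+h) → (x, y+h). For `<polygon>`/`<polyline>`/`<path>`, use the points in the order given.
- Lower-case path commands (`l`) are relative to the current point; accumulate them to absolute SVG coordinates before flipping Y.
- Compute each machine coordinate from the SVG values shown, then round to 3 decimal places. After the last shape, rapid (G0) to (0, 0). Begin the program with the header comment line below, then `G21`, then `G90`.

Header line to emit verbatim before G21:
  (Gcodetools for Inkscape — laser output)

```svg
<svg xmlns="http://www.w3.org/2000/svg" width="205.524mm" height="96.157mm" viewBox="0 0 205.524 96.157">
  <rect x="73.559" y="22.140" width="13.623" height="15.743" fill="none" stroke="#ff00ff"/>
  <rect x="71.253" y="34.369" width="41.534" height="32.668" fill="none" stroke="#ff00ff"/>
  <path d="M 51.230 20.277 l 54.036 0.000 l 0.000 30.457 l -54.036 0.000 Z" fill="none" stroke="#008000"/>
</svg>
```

(Gcodetools for Inkscape — laser output)
G21
G90
G0 X73.559 Y74.017
M4 S447
G1 X87.182 Y74.017 F1586
G1 X87.182 Y58.274
G1 X73.559 Y58.274
G1 X73.559 Y74.017
M5
G0 X71.253 Y61.788
M4 S447
G1 X112.787 Y61.788 F1586
G1 X112.787 Y29.120
G1 X71.253 Y29.120
G1 X71.253 Y61.788
M5
G0 X51.230 Y75.880
M4 S790
G1 X105.266 Y75.880 F1450
G1 X105.266 Y45.423
G1 X51.230 Y45.423
G1 X51.230 Y75.880
M5
G0 X0.000 Y0.000

Since the viewBox matches the mm dimensions, user units are millimetres directly. The only transform is the Y-flip y_m = 96.157 − y_svg.

Shape 1 is a rectangle drawn with `<rect>`. Its stroke #ff00ff means score at S447, F1586. After flipping Y the toolpath is (73.559,74.017) → (87.182,74.017) → (87.182,58.274) → (73.559,58.274) → (73.559,74.017), returning to the start.

Shape 2 is a rectangle drawn with `<rect>`. Its stroke #ff00ff means score at S447, F1586. After flipping Y the toolpath is (71.253,61.788) → (112.787,61.788) → (112.787,29.120) → (71.253,29.120) → (71.253,61.788), returning to the start.

Shape 3 is a rectangle drawn with `<path>`. Its stroke #008000 means cut at S790, F1450. After flipping Y the toolpath is (51.230,75.880) → (105.266,75.880) → (105.266,45.423) → (51.230,45.423) → (51.230,75.880), returning to the start.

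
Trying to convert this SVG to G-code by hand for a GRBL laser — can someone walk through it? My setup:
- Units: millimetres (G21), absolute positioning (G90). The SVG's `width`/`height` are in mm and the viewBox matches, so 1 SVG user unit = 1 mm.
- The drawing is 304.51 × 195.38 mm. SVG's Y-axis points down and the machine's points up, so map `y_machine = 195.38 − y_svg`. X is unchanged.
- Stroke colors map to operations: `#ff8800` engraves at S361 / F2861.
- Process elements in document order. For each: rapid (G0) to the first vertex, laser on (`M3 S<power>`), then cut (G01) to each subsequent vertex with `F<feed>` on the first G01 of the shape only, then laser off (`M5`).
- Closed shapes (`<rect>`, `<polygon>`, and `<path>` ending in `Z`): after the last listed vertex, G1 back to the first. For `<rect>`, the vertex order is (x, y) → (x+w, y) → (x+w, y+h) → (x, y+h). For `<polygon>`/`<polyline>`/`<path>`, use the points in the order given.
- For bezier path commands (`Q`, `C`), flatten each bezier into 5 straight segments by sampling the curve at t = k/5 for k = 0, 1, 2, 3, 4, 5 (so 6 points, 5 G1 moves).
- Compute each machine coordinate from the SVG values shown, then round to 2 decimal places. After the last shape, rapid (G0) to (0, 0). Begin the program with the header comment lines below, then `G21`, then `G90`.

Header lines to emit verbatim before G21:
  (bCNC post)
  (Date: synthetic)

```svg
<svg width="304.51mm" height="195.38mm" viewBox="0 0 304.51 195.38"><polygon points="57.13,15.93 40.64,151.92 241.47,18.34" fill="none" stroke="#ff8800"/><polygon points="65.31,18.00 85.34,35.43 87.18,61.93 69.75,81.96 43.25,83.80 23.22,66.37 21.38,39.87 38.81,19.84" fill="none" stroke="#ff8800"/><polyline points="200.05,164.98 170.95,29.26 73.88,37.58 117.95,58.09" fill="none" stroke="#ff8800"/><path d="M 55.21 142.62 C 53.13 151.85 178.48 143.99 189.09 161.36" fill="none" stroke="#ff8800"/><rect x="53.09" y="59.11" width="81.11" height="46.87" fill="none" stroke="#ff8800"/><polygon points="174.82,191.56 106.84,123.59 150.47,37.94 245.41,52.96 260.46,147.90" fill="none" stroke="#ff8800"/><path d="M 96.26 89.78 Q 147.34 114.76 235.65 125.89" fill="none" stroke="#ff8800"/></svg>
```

(bCNC post)
(Date: synthetic)
G21
G90
G0 X57.13 Y179.45
M3 S361
G01 X40.64 Y43.46 F2861
G01 X241.47 Y177.04
G01 X57.13 Y179.45
M5
G0 X65.31 Y177.38
M3 S361
G01 X85.34 Y159.95 F2861
G01 X87.18 Y133.45
G01 X69.75 Y113.42
G01 X43.25 Y111.58
G01 X23.22 Y129.01
G01 X21.38 Y155.51
G01 X38.81 Y175.54
G01 X65.31 Y177.38
M5
G0 X200.05 Y30.40
M3 S361
G01 X170.95 Y166.12 F2861
G01 X73.88 Y157.80
G01 X117.95 Y137.29
M5
G0 X55.21 Y52.76
M3 S361
G01 X67.32 Y48.93 F2861
G01 X98.38 Y47.18
G01 X136.78 Y45.46
G01 X170.89 Y41.75
G01 X189.09 Y34.02
M5
G0 X53.09 Y136.27
M3 S361
G01 X134.20 Y136.27 F2861
G01 X134.20 Y89.40
G01 X53.09 Y89.40
G01 X53.09 Y136.27
M5
G0 X174.82 Y3.82
M3 S361
G01 X106.84 Y71.79 F2861
G01 X150.47 Y157.44
G01 X245.41 Y142.42
G01 X260.46 Y47.48
G01 X174.82 Y3.82
M5
G0 X96.26 Y105.60
M3 S361
G01 X118.18 Y96.16 F2861
G01 X143.08 Y87.83
G01 X170.96 Y80.61
G01 X201.82 Y74.50
G01 X235.65 Y69.49
M5
G0 X0.00 Y0.00

viewBox `0 0 304.51 195.38` with mm width/height → 1 unit = 1 mm. Flip: y_m = 195.38 − y_svg.

**Shape 1** — `<polygon>` closed polygon, stroke `#ff8800` → engrave (S361, F2861). Machine vertices: (57.13,179.45) → (40.64,43.46) → (241.47,177.04) → (57.13,179.45). Closed: final G1 returns to the first vertex.

**Shape 2** — `<polygon>` regular polygon, stroke `#ff8800` → engrave (S361, F2861). Machine vertices: (65.31,177.38) → (85.34,159.95) → (87.18,133.45) → (69.75,113.42) → (43.25,111.58) → (23.22,129.01) → (21.38,155.51) → (38.81,175.54) → (65.31,177.38). Closed: final G1 returns to the first vertex.

**Shape 3** — `<polyline>` open polyline, stroke `#ff8800` → engrave (S361, F2861). Machine vertices: (200.05,30.40) → (170.95,166.12) → (73.88,157.80) → (117.95,137.29). Open path.

**Shape 4** — `<path>` cubic bezier, stroke `#ff8800` → engrave (S361, F2861). Control points (SVG): P0=(55.21,142.62), P1=(53.13,151.85), P2=(178.48,143.99), P3=(189.09,161.36); sampled at t=k/5. Machine vertices: (55.21,52.76) → (67.32,48.93) → (98.38,47.18) → (136.78,45.46) → (170.89,41.75) → (189.09,34.02). Open path.

**Shape 5** — `<rect>` rectangle, stroke `#ff8800` → engrave (S361, F2861). Machine vertices: (53.09,136.27) → (134.20,136.27) → (134.20,89.40) → (53.09,89.40) → (53.09,136.27). Closed: final G1 returns to the first vertex.

**Shape 6** — `<polygon>` regular polygon, stroke `#ff8800` → engrave (S361, F2861). Machine vertices: (174.82,3.82) → (106.84,71.79) → (150.47,157.44) → (245.41,142.42) → (260.46,47.48) → (174.82,3.82). Closed: final G1 returns to the first vertex.

**Shape 7** — `<path>` quadratic bezier, stroke `#ff8800` → engrave (S361, F2861). Control points (SVG): P0=(96.26,89.78), P1=(147.34,114.76), P2=(235.65,125.89); sampled at t=k/5. Machine vertices: (96.26,105.60) → (118.18,96.16) → (143.08,87.83) → (170.96,80.61) → (201.82,74.50) → (235.65,69.49). Open path.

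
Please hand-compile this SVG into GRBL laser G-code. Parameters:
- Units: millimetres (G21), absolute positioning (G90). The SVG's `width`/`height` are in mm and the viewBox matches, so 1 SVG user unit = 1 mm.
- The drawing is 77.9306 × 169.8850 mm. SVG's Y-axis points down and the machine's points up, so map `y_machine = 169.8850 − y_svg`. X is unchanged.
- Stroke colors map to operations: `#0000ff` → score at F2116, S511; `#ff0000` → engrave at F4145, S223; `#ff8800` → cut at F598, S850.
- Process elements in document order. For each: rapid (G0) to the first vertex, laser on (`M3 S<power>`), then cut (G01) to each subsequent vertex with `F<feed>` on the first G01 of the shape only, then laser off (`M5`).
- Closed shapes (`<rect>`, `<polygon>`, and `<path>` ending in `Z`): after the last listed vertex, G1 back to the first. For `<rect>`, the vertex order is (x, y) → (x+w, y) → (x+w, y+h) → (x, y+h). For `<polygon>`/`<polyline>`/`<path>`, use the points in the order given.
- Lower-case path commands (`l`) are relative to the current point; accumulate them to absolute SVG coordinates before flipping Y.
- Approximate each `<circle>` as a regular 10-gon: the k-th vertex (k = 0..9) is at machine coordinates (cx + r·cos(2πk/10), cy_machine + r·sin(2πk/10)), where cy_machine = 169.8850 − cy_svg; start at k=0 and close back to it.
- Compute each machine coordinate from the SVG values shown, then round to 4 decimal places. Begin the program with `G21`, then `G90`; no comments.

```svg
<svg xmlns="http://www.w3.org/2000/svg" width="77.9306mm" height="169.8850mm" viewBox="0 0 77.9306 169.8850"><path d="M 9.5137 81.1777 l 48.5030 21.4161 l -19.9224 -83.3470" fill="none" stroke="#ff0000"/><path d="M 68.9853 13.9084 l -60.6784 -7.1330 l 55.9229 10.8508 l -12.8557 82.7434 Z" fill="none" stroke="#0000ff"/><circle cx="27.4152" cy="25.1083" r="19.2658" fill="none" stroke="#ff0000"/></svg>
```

G21
G90
G0 X9.5137 Y88.7073
M3 S223
G01 X58.0167 Y67.2912 F4145
G01 X38.0943 Y150.6382
M5
G0 X68.9853 Y155.9766
M3 S511
G01 X8.3069 Y163.1096 F2116
G01 X64.2298 Y152.2588
G01 X51.3741 Y69.5154
G01 X68.9853 Y155.9766
M5
G0 X46.6810 Y144.7767
M3 S223
G01 X43.0016 Y156.1009 F4145
G01 X33.3687 Y163.0996
G01 X21.4617 Y163.0996
G01 X11.8288 Y156.1009
G01 X8.1494 Y144.7767
G01 X11.8288 Y133.4525
G01 X21.4617 Y126.4538
G01 X33.3687 Y126.4538
G01 X43.0016 Y133.4525
G01 X46.6810 Y144.7767
M5

1 u = 1 mm; y_m = 169.8850 − y.

[1] `<path>` open polyline, #ff0000→engrave S223 F4145: (9.5137,88.7073) → (58.0167,67.2912) → (38.0943,150.6382)

[2] `<path>` closed polygon, #0000ff→score S511 F2116: (68.9853,155.9766) → (8.3069,163.1096) → (64.2298,152.2588) → (51.3741,69.5154) → (68.9853,155.9766) (closed)

[3] `<circle>` circle, #ff0000→engrave S223 F4145: (46.6810,144.7767) → (43.0016,156.1009) → (33.3687,163.0996) → (21.4617,163.0996) → (11.8288,156.1009) → (8.1494,144.7767) → (11.8288,133.4525) → (21.4617,126.4538) → (33.3687,126.4538) → (43.0016,133.4525) → (46.6810,144.7767) (closed)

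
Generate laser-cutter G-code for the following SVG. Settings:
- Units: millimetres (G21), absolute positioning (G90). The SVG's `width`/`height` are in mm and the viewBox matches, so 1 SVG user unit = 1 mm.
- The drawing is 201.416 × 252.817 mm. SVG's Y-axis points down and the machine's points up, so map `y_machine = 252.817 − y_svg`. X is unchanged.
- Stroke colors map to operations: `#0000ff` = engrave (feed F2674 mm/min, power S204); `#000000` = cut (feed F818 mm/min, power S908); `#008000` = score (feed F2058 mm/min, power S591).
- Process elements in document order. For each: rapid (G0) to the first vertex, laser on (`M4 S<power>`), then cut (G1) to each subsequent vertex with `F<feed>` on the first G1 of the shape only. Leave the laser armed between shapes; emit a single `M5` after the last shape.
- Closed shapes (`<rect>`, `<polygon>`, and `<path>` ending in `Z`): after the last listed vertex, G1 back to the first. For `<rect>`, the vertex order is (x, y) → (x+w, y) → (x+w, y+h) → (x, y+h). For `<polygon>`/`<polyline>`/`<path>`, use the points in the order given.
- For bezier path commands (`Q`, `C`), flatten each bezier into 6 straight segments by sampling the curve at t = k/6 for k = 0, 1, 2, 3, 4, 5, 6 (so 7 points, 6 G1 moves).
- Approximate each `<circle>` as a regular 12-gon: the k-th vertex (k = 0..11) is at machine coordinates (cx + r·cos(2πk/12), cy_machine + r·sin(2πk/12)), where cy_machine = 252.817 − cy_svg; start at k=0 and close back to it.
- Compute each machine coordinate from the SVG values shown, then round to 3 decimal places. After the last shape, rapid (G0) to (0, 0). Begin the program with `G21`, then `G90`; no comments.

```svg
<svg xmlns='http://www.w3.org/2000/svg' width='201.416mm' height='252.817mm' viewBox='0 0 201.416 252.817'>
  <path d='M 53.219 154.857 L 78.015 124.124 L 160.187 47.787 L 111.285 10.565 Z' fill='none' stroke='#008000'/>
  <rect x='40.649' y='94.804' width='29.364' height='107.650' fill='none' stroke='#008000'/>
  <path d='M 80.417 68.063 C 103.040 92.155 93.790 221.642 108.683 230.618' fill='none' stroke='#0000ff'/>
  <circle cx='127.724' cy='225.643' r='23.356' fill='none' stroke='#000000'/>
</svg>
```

G21
G90
G0 X53.219 Y97.960
M4 S591
G1 X78.015 Y128.693 F2058
G1 X160.187 Y205.030
G1 X111.285 Y242.252
G1 X53.219 Y97.960
G0 X40.649 Y158.013
M4 S591
G1 X70.013 Y158.013 F2058
G1 X70.013 Y50.363
G1 X40.649 Y50.363
G1 X40.649 Y158.013
G0 X80.417 Y184.754
M4 S204
G1 X89.332 Y164.971 F2674
G1 X94.490 Y133.897
G1 X97.449 Y97.808
G1 X99.763 Y62.978
G1 X102.989 Y35.684
G1 X108.683 Y22.199
G0 X151.080 Y27.174
M4 S908
G1 X147.951 Y38.852 F818
G1 X139.402 Y47.401
G1 X127.724 Y50.530
G1 X116.046 Y47.401
G1 X107.497 Y38.852
G1 X104.368 Y27.174
G1 X107.497 Y15.496
G1 X116.046 Y6.947
G1 X127.724 Y3.818
G1 X139.402 Y6.947
G1 X147.951 Y15.496
G1 X151.080 Y27.174
M5
G0 X0.000 Y0.000

viewBox `0 0 201.416 252.817` with mm width/height → 1 unit = 1 mm. Flip: y_m = 252.817 − y_svg.

**Shape 1** — `<path>` closed polygon, stroke `#008000` → score (S591, F2058). Machine vertices: (53.219,97.960) → (78.015,128.693) → (160.187,205.030) → (111.285,242.252) → (53.219,97.960). Closed: final G1 returns to the first vertex.

**Shape 2** — `<rect>` rectangle, stroke `#008000` → score (S591, F2058). Machine vertices: (40.649,158.013) → (70.013,158.013) → (70.013,50.363) → (40.649,50.363) → (40.649,158.013). Closed: final G1 returns to the first vertex.

**Shape 3** — `<path>` cubic bezier, stroke `#0000ff` → engrave (S204, F2674). Control points (SVG): P0=(80.417,68.063), P1=(103.040,92.155), P2=(93.790,221.642), P3=(108.683,230.618); sampled at t=k/6. Machine vertices: (80.417,184.754) → (89.332,164.971) → (94.490,133.897) → (97.449,97.808) → (99.763,62.978) → (102.989,35.684) → (108.683,22.199). Open path.

**Shape 4** — `<circle>` circle, stroke `#000000` → cut (S908, F818). Machine vertices: (151.080,27.174) → (147.951,38.852) → (139.402,47.401) → (127.724,50.530) → (116.046,47.401) → (107.497,38.852) → (104.368,27.174) → (107.497,15.496) → (116.046,6.947) → (127.724,3.818) → (139.402,6.947) → (147.951,15.496) → (151.080,27.174). Closed: final G1 returns to the first vertex.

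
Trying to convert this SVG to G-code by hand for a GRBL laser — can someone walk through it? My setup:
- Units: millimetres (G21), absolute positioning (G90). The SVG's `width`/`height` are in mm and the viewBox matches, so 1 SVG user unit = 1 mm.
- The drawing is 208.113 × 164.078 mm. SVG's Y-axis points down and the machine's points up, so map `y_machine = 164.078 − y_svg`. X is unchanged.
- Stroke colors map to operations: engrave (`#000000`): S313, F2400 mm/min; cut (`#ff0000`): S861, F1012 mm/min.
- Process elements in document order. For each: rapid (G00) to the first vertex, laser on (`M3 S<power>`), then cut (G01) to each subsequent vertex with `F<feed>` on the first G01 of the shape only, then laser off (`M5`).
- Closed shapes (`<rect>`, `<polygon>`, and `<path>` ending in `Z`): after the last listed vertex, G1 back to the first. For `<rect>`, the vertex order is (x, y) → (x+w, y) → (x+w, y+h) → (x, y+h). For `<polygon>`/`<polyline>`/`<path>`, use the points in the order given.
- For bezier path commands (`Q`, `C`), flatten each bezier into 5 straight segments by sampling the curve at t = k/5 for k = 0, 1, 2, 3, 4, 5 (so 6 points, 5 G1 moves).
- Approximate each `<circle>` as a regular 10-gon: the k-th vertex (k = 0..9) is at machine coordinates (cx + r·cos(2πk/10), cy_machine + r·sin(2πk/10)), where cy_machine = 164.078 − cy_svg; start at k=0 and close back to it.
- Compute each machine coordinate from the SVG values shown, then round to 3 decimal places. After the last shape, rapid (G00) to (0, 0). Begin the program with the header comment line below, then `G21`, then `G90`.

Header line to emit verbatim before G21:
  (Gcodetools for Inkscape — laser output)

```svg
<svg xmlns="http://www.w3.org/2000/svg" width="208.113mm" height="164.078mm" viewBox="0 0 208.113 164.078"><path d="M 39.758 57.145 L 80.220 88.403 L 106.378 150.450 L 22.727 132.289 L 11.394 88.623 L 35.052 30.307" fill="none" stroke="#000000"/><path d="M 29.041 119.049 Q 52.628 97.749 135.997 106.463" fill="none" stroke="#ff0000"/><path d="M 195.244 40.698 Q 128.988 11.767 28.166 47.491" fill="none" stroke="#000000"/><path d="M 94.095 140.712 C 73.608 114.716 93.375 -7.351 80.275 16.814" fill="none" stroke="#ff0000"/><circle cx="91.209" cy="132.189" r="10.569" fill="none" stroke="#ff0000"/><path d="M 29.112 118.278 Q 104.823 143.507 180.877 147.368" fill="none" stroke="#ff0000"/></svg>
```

(Gcodetools for Inkscape — laser output)
G21
G90
G00 X39.758 Y106.933
M3 S313
G01 X80.220 Y75.675 F2400
G01 X106.378 Y13.628
G01 X22.727 Y31.789
G01 X11.394 Y75.455
G01 X35.052 Y133.771
M5
G00 X29.041 Y45.029
M3 S861
G01 X40.867 Y52.348 F1012
G01 X57.476 Y57.267
G01 X78.867 Y59.784
G01 X105.041 Y59.900
G01 X135.997 Y57.615
M5
G00 X195.244 Y123.380
M3 S313
G01 X167.359 Y132.366 F2400
G01 X136.709 Y136.180
G01 X103.293 Y134.821
G01 X67.112 Y128.290
G01 X28.166 Y116.587
M5
G00 X94.095 Y23.366
M3 S861
G01 X86.048 Y48.554 F1012
G01 X84.153 Y85.168
G01 X84.899 Y121.578
G01 X84.776 Y146.154
G01 X80.275 Y147.264
M5
G00 X101.778 Y31.889
M3 S861
G01 X99.760 Y38.101 F1012
G01 X94.475 Y41.941
G01 X87.943 Y41.941
G01 X82.658 Y38.101
G01 X80.640 Y31.889
G01 X82.658 Y25.677
G01 X87.943 Y21.837
G01 X94.475 Y21.837
G01 X99.760 Y25.677
G01 X101.778 Y31.889
M5
G00 X29.112 Y45.800
M3 S861
G01 X59.410 Y36.563 F1012
G01 X89.736 Y29.036
G01 X120.089 Y23.218
G01 X150.469 Y19.109
G01 X180.877 Y16.710
M5
G00 X0.000 Y0.000

Since the viewBox matches the mm dimensions, user units are millimetres directly. The only transform is the Y-flip y_m = 164.078 − y_svg.

Shape 1 is a open polyline drawn with `<path>`. Its stroke #000000 means engrave at S313, F2400. After flipping Y the toolpath is (39.758,106.933) → (80.220,75.675) → (106.378,13.628) → (22.727,31.789) → (11.394,75.455) → (35.052,133.771).

Shape 2 is a quadratic bezier drawn with `<path>`. Its stroke #ff0000 means cut at S861, F1012. After flipping Y the toolpath is (29.041,45.029) → (40.867,52.348) → (57.476,57.267) → (78.867,59.784) → (105.041,59.900) → (135.997,57.615).

Shape 3 is a quadratic bezier drawn with `<path>`. Its stroke #000000 means engrave at S313, F2400. After flipping Y the toolpath is (195.244,123.380) → (167.359,132.366) → (136.709,136.180) → (103.293,134.821) → (67.112,128.290) → (28.166,116.587).

Shape 4 is a cubic bezier drawn with `<path>`. Its stroke #ff0000 means cut at S861, F1012. After flipping Y the toolpath is (94.095,23.366) → (86.048,48.554) → (84.153,85.168) → (84.899,121.578) → (84.776,146.154) → (80.275,147.264).

Shape 5 is a circle drawn with `<circle>`. Its stroke #ff0000 means cut at S861, F1012. After flipping Y the toolpath is (101.778,31.889) → (99.760,38.101) → (94.475,41.941) → (87.943,41.941) → (82.658,38.101) → (80.640,31.889) → (82.658,25.677) → (87.943,21.837) → (94.475,21.837) → (99.760,25.677) → (101.778,31.889), returning to the start.

Shape 6 is a quadratic bezier drawn with `<path>`. Its stroke #ff0000 means cut at S861, F1012. After flipping Y the toolpath is (29.112,45.800) → (59.410,36.563) → (89.736,29.036) → (120.089,23.218) → (150.469,19.109) → (180.877,16.710).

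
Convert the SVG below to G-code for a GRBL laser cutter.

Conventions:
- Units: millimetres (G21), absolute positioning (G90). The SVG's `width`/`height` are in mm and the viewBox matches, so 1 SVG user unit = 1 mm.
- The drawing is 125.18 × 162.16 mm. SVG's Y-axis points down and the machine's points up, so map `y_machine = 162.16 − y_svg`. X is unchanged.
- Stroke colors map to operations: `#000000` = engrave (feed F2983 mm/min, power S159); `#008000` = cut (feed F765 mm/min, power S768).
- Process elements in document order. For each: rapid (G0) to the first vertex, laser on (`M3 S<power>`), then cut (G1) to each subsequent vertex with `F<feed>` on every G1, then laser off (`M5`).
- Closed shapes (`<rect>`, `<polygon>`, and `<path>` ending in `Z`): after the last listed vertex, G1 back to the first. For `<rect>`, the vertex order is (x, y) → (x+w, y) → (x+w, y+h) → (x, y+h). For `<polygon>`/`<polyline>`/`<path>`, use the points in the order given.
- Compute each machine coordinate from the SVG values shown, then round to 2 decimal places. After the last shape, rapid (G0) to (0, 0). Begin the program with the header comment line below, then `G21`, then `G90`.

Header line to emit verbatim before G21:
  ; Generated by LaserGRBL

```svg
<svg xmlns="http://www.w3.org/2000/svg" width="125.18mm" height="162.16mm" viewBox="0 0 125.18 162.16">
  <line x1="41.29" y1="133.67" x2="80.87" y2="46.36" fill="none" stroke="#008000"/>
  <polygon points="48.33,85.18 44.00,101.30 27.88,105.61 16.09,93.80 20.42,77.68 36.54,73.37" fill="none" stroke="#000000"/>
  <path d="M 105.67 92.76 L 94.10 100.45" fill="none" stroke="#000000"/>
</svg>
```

Since the viewBox matches the mm dimensions, user units are millimetres directly. The only transform is the Y-flip y_m = 162.16 − y_svg.

Shape 1 is a line segment drawn with `<line>`. Its stroke #008000 means cut at S768, F765. After flipping Y the toolpath is (41.29,28.49) → (80.87,115.80).

Shape 2 is a regular polygon drawn with `<polygon>`. Its stroke #000000 means engrave at S159, F2983. After flipping Y the toolpath is (48.33,76.98) → (44.00,60.86) → (27.88,56.55) → (16.09,68.36) → (20.42,84.48) → (36.54,88.79) → (48.33,76.98), returning to the start.

Shape 3 is a line segment drawn with `<path>`. Its stroke #000000 means engrave at S159, F2983. After flipping Y the toolpath is (105.67,69.40) → (94.10,61.71).

; Generated by LaserGRBL
G21
G90
G0 X41.29 Y28.49
M3 S768
G1 X80.87 Y115.80 F765
M5
G0 X48.33 Y76.98
M3 S159
G1 X44.00 Y60.86 F2983
G1 X27.88 Y56.55 F2983
G1 X16.09 Y68.36 F2983
G1 X20.42 Y84.48 F2983
G1 X36.54 Y88.79 F2983
G1 X48.33 Y76.98 F2983
M5
G0 X105.67 Y69.40
M3 S159
G1 X94.10 Y61.71 F2983
M5
G0 X0.00 Y0.00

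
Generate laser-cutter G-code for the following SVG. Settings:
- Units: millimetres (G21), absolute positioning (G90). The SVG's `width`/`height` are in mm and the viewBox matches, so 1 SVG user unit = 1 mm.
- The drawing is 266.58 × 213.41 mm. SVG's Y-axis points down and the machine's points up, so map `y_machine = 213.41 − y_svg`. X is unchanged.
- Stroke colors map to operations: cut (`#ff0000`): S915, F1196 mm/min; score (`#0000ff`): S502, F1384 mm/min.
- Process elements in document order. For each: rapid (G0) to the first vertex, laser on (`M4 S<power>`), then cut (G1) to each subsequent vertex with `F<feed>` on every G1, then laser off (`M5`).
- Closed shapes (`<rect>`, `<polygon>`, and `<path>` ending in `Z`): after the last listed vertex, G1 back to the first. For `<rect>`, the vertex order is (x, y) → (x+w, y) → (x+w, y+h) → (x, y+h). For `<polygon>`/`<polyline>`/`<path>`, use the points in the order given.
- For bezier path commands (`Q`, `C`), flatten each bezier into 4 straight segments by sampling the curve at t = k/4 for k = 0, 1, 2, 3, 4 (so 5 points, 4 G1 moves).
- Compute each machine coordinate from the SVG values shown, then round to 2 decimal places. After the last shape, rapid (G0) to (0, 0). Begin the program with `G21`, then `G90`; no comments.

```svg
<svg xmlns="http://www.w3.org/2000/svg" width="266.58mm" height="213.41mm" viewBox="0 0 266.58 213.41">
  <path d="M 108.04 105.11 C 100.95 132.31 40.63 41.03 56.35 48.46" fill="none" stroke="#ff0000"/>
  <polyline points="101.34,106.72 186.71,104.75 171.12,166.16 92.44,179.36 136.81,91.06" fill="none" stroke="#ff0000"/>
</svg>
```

G21
G90
G0 X108.04 Y108.30
M4 S915
G1 X94.76 Y106.72 F1196
G1 X73.64 Y129.21 F1196
G1 X56.80 Y155.41 F1196
G1 X56.35 Y164.95 F1196
M5
G0 X101.34 Y106.69
M4 S915
G1 X186.71 Y108.66 F1196
G1 X171.12 Y47.25 F1196
G1 X92.44 Y34.05 F1196
G1 X136.81 Y122.35 F1196
M5
G0 X0.00 Y0.00

viewBox `0 0 266.58 213.41` with mm width/height → 1 unit = 1 mm. Flip: y_m = 213.41 − y_svg.

**Shape 1** — `<path>` cubic bezier, stroke `#ff0000` → cut (S915, F1196). Control points (SVG): P0=(108.04,105.11), P1=(100.95,132.31), P2=(40.63,41.03), P3=(56.35,48.46); sampled at t=k/4. Machine vertices: (108.04,108.30) → (94.76,106.72) → (73.64,129.21) → (56.80,155.41) → (56.35,164.95). Open path.

**Shape 2** — `<polyline>` open polyline, stroke `#ff0000` → cut (S915, F1196). Machine vertices: (101.34,106.69) → (186.71,108.66) → (171.12,47.25) → (92.44,34.05) → (136.81,122.35). Open path.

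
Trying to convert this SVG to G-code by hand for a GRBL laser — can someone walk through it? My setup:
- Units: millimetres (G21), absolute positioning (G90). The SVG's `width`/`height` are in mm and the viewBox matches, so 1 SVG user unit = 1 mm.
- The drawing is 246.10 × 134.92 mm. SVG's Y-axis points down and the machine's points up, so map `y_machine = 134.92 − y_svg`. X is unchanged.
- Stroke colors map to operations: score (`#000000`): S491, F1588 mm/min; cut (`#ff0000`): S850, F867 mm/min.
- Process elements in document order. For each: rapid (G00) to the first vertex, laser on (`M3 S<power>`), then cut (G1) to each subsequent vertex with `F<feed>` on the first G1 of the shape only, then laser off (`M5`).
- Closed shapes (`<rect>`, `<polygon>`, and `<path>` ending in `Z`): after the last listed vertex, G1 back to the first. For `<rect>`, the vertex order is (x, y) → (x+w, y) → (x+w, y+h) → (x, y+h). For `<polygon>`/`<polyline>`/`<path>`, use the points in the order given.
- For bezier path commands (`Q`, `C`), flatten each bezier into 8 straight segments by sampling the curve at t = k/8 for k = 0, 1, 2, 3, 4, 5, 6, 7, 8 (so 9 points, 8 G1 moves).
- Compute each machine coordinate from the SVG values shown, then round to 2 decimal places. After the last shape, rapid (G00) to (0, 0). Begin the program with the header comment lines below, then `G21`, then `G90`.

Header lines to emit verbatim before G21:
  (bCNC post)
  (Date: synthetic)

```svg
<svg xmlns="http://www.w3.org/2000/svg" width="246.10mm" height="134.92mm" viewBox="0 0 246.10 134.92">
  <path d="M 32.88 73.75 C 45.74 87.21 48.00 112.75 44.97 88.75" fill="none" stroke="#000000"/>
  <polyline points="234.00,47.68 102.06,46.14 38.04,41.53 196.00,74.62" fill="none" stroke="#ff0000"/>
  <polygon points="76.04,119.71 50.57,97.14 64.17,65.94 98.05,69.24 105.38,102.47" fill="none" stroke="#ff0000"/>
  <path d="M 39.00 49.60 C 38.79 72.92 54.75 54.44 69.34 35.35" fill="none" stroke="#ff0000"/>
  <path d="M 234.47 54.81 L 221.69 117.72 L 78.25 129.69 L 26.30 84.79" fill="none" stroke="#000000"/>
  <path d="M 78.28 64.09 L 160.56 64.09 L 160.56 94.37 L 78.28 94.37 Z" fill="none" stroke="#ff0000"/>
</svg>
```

Since the viewBox matches the mm dimensions, user units are millimetres directly. The only transform is the Y-flip y_m = 134.92 − y_svg.

Shape 1 is a cubic bezier drawn with `<path>`. Its stroke #000000 means score at S491, F1588. After flipping Y the toolpath is (32.88,61.17) → (37.22,55.68) → (40.62,49.77) → (43.16,44.18) → (44.88,39.62) → (45.87,36.82) → (46.17,36.50) → (45.85,39.37) → (44.97,46.17).

Shape 2 is a open polyline drawn with `<polyline>`. Its stroke #ff0000 means cut at S850, F867. After flipping Y the toolpath is (234.00,87.24) → (102.06,88.78) → (38.04,93.39) → (196.00,60.30).

Shape 3 is a regular polygon drawn with `<polygon>`. Its stroke #ff0000 means cut at S850, F867. After flipping Y the toolpath is (76.04,15.21) → (50.57,37.78) → (64.17,68.98) → (98.05,65.68) → (105.38,32.45) → (76.04,15.21), returning to the start.

Shape 4 is a cubic bezier drawn with `<path>`. Its stroke #ff0000 means cut at S850, F867. After flipping Y the toolpath is (39.00,85.32) → (39.64,78.45) → (41.60,75.02) → (44.66,74.55) → (48.62,76.54) → (53.27,80.52) → (58.41,86.01) → (63.84,92.52) → (69.34,99.57).

Shape 5 is a open polyline drawn with `<path>`. Its stroke #000000 means score at S491, F1588. After flipping Y the toolpath is (234.47,80.11) → (221.69,17.20) → (78.25,5.23) → (26.30,50.13).

Shape 6 is a rectangle drawn with `<path>`. Its stroke #ff0000 means cut at S850, F867. After flipping Y the toolpath is (78.28,70.83) → (160.56,70.83) → (160.56,40.55) → (78.28,40.55) → (78.28,70.83), returning to the start.

(bCNC post)
(Date: synthetic)
G21
G90
G00 X32.88 Y61.17
M3 S491
G1 X37.22 Y55.68 F1588
G1 X40.62 Y49.77
G1 X43.16 Y44.18
G1 X44.88 Y39.62
G1 X45.87 Y36.82
G1 X46.17 Y36.50
G1 X45.85 Y39.37
G1 X44.97 Y46.17
M5
G00 X234.00 Y87.24
M3 S850
G1 X102.06 Y88.78 F867
G1 X38.04 Y93.39
G1 X196.00 Y60.30
M5
G00 X76.04 Y15.21
M3 S850
G1 X50.57 Y37.78 F867
G1 X64.17 Y68.98
G1 X98.05 Y65.68
G1 X105.38 Y32.45
G1 X76.04 Y15.21
M5
G00 X39.00 Y85.32
M3 S850
G1 X39.64 Y78.45 F867
G1 X41.60 Y75.02
G1 X44.66 Y74.55
G1 X48.62 Y76.54
G1 X53.27 Y80.52
G1 X58.41 Y86.01
G1 X63.84 Y92.52
G1 X69.34 Y99.57
M5
G00 X234.47 Y80.11
M3 S491
G1 X221.69 Y17.20 F1588
G1 X78.25 Y5.23
G1 X26.30 Y50.13
M5
G00 X78.28 Y70.83
M3 S850
G1 X160.56 Y70.83 F867
G1 X160.56 Y40.55
G1 X78.28 Y40.55
G1 X78.28 Y70.83
M5
G00 X0.00 Y0.00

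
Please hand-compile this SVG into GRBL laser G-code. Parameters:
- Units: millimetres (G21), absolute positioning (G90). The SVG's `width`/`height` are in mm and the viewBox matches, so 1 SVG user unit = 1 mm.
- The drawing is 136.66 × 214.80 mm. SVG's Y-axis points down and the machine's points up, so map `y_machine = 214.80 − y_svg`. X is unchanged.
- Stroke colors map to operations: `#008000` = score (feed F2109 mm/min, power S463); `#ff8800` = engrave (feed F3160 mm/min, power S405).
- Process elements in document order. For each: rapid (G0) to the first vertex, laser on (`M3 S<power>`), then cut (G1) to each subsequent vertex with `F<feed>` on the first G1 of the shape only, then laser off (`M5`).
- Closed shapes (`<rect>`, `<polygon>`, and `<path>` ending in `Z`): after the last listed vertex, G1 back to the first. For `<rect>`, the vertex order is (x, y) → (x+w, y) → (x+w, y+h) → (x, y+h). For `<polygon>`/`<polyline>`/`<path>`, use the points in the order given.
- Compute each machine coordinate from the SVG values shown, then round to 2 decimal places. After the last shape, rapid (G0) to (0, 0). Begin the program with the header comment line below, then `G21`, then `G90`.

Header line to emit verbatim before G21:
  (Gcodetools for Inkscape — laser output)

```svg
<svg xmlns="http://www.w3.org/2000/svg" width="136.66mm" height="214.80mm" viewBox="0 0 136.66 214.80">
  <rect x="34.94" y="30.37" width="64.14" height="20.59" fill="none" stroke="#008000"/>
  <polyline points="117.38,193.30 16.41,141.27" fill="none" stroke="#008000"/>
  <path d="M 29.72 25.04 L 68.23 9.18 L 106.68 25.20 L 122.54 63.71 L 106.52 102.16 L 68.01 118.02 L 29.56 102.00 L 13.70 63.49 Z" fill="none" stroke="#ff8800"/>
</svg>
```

(Gcodetools for Inkscape — laser output)
G21
G90
G0 X34.94 Y184.43
M3 S463
G1 X99.08 Y184.43 F2109
G1 X99.08 Y163.84
G1 X34.94 Y163.84
G1 X34.94 Y184.43
M5
G0 X117.38 Y21.50
M3 S463
G1 X16.41 Y73.53 F2109
M5
G0 X29.72 Y189.76
M3 S405
G1 X68.23 Y205.62 F3160
G1 X106.68 Y189.60
G1 X122.54 Y151.09
G1 X106.52 Y112.64
G1 X68.01 Y96.78
G1 X29.56 Y112.80
G1 X13.70 Y151.31
G1 X29.72 Y189.76
M5
G0 X0.00 Y0.00

Since the viewBox matches the mm dimensions, user units are millimetres directly. The only transform is the Y-flip y_m = 214.80 − y_svg.

Shape 1 is a rectangle drawn with `<rect>`. Its stroke #008000 means score at S463, F2109. After flipping Y the toolpath is (34.94,184.43) → (99.08,184.43) → (99.08,163.84) → (34.94,163.84) → (34.94,184.43), returning to the start.

Shape 2 is a line segment drawn with `<polyline>`. Its stroke #008000 means score at S463, F2109. After flipping Y the toolpath is (117.38,21.50) → (16.41,73.53).

Shape 3 is a regular polygon drawn with `<path>`. Its stroke #ff8800 means engrave at S405, F3160. After flipping Y the toolpath is (29.72,189.76) → (68.23,205.62) → (106.68,189.60) → (122.54,151.09) → (106.52,112.64) → (68.01,96.78) → (29.56,112.80) → (13.70,151.31) → (29.72,189.76), returning to the start.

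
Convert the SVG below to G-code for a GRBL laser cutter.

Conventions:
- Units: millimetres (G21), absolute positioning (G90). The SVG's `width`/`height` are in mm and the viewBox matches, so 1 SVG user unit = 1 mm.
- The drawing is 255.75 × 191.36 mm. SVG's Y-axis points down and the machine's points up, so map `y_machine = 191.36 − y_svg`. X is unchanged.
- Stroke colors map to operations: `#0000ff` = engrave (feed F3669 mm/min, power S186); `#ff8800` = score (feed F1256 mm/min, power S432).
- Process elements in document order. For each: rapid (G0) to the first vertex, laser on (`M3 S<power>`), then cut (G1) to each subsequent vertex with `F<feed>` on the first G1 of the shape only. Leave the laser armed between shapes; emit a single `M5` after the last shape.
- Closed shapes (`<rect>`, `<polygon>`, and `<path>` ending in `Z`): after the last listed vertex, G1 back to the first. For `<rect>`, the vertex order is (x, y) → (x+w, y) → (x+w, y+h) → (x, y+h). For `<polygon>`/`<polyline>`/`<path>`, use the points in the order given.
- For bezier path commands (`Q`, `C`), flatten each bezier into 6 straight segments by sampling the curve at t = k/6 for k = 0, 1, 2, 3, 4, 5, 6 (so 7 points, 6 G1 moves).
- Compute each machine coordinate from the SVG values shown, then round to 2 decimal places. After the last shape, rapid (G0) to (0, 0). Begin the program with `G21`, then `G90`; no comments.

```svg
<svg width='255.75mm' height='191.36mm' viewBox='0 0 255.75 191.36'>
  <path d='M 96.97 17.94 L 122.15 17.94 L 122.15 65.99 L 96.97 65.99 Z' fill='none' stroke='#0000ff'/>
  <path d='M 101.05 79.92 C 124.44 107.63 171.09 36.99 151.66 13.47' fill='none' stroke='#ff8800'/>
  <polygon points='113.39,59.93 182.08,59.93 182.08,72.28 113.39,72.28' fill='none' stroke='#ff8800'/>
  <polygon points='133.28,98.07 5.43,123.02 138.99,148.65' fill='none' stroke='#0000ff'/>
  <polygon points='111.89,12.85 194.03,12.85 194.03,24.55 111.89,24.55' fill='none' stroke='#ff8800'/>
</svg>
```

viewBox `0 0 255.75 191.36` with mm width/height → 1 unit = 1 mm. Flip: y_m = 191.36 − y_svg.

**Shape 1** — `<path>` rectangle, stroke `#0000ff` → engrave (S186, F3669). Machine vertices: (96.97,173.42) → (122.15,173.42) → (122.15,125.37) → (96.97,125.37) → (96.97,173.42). Closed: final G1 returns to the first vertex.

**Shape 2** — `<path>` cubic bezier, stroke `#ff8800` → score (S432, F1256). Control points (SVG): P0=(101.05,79.92), P1=(124.44,107.63), P2=(171.09,36.99), P3=(151.66,13.47); sampled at t=k/6. Machine vertices: (101.05,111.44) → (114.27,105.11) → (128.88,111.13) → (142.41,125.45) → (152.37,144.05) → (156.28,162.88) → (151.66,177.89). Open path.

**Shape 3** — `<polygon>` rectangle, stroke `#ff8800` → score (S432, F1256). Machine vertices: (113.39,131.43) → (182.08,131.43) → (182.08,119.08) → (113.39,119.08) → (113.39,131.43). Closed: final G1 returns to the first vertex.

**Shape 4** — `<polygon>` closed polygon, stroke `#0000ff` → engrave (S186, F3669). Machine vertices: (133.28,93.29) → (5.43,68.34) → (138.99,42.71) → (133.28,93.29). Closed: final G1 returns to the first vertex.

**Shape 5** — `<polygon>` rectangle, stroke `#ff8800` → score (S432, F1256). Machine vertices: (111.89,178.51) → (194.03,178.51) → (194.03,166.81) → (111.89,166.81) → (111.89,178.51). Closed: final G1 returns to the first vertex.

G21
G90
G0 X96.97 Y173.42
M3 S186
G1 X122.15 Y173.42 F3669
G1 X122.15 Y125.37
G1 X96.97 Y125.37
G1 X96.97 Y173.42
G0 X101.05 Y111.44
M3 S432
G1 X114.27 Y105.11 F1256
G1 X128.88 Y111.13
G1 X142.41 Y125.45
G1 X152.37 Y144.05
G1 X156.28 Y162.88
G1 X151.66 Y177.89
G0 X113.39 Y131.43
M3 S432
G1 X182.08 Y131.43 F1256
G1 X182.08 Y119.08
G1 X113.39 Y119.08
G1 X113.39 Y131.43
G0 X133.28 Y93.29
M3 S186
G1 X5.43 Y68.34 F3669
G1 X138.99 Y42.71
G1 X133.28 Y93.29
G0 X111.89 Y178.51
M3 S432
G1 X194.03 Y178.51 F1256
G1 X194.03 Y166.81
G1 X111.89 Y166.81
G1 X111.89 Y178.51
M5
G0 X0.00 Y0.00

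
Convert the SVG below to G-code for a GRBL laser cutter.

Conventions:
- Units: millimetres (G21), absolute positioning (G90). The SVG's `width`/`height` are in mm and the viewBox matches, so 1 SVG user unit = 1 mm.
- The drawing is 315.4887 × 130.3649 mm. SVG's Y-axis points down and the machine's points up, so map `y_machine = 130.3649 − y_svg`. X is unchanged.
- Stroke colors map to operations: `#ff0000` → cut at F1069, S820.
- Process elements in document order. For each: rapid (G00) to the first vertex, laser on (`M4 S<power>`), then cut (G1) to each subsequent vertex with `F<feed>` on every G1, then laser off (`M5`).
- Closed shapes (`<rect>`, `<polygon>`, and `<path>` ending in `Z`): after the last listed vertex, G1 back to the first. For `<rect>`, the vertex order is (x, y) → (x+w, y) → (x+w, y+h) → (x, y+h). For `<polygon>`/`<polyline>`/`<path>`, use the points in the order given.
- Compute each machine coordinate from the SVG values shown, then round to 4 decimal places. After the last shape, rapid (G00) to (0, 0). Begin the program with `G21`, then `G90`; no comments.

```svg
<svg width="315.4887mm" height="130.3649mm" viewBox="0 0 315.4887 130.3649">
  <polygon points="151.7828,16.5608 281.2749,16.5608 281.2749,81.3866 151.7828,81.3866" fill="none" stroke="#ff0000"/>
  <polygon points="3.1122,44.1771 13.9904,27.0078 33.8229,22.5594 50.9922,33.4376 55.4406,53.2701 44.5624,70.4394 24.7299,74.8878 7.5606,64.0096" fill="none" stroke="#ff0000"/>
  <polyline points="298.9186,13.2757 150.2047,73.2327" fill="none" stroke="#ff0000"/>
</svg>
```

viewBox `0 0 315.4887 130.3649` with mm width/height → 1 unit = 1 mm. Flip: y_m = 130.3649 − y_svg.

**Shape 1** — `<polygon>` rectangle, stroke `#ff0000` → cut (S820, F1069). Machine vertices: (151.7828,113.8041) → (281.2749,113.8041) → (281.2749,48.9783) → (151.7828,48.9783) → (151.7828,113.8041). Closed: final G1 returns to the first vertex.

**Shape 2** — `<polygon>` regular polygon, stroke `#ff0000` → cut (S820, F1069). Machine vertices: (3.1122,86.1878) → (13.9904,103.3571) → (33.8229,107.8055) → (50.9922,96.9273) → (55.4406,77.0948) → (44.5624,59.9255) → (24.7299,55.4771) → (7.5606,66.3553) → (3.1122,86.1878). Closed: final G1 returns to the first vertex.

**Shape 3** — `<polyline>` line segment, stroke `#ff0000` → cut (S820, F1069). Machine vertices: (298.9186,117.0892) → (150.2047,57.1322). Open path.

G21
G90
G00 X151.7828 Y113.8041
M4 S820
G1 X281.2749 Y113.8041 F1069
G1 X281.2749 Y48.9783 F1069
G1 X151.7828 Y48.9783 F1069
G1 X151.7828 Y113.8041 F1069
M5
G00 X3.1122 Y86.1878
M4 S820
G1 X13.9904 Y103.3571 F1069
G1 X33.8229 Y107.8055 F1069
G1 X50.9922 Y96.9273 F1069
G1 X55.4406 Y77.0948 F1069
G1 X44.5624 Y59.9255 F1069
G1 X24.7299 Y55.4771 F1069
G1 X7.5606 Y66.3553 F1069
G1 X3.1122 Y86.1878 F1069
M5
G00 X298.9186 Y117.0892
M4 S820
G1 X150.2047 Y57.1322 F1069
M5
G00 X0.0000 Y0.0000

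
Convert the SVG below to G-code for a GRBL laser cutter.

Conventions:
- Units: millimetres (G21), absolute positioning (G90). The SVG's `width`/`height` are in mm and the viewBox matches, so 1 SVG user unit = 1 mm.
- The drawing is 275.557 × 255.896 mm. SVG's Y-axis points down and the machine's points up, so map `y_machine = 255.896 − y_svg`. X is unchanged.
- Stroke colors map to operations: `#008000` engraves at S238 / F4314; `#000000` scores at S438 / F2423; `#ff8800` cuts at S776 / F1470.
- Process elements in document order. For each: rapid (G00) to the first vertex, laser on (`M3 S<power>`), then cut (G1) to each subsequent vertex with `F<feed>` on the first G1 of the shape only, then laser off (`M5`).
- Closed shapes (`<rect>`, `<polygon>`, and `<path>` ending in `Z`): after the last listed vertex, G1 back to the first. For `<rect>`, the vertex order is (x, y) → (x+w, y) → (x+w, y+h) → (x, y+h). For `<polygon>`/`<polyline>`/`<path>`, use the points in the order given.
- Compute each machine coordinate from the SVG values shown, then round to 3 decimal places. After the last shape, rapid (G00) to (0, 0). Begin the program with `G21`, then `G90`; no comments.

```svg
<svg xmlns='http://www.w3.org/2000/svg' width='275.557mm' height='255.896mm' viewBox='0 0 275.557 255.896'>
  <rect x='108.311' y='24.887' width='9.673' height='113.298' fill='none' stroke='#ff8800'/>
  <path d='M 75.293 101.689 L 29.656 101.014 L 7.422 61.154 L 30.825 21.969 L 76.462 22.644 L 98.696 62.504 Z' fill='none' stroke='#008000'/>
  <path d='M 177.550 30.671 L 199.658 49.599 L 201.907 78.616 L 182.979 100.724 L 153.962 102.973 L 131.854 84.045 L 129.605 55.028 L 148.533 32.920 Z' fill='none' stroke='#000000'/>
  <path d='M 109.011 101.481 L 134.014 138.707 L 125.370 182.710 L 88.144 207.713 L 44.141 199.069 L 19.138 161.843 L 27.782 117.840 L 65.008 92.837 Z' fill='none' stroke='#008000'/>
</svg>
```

viewBox `0 0 275.557 255.896` with mm width/height → 1 unit = 1 mm. Flip: y_m = 255.896 − y_svg.

**Shape 1** — `<rect>` rectangle, stroke `#ff8800` → cut (S776, F1470). Machine vertices: (108.311,231.009) → (117.984,231.009) → (117.984,117.711) → (108.311,117.711) → (108.311,231.009). Closed: final G1 returns to the first vertex.

**Shape 2** — `<path>` regular polygon, stroke `#008000` → engrave (S238, F4314). Machine vertices: (75.293,154.207) → (29.656,154.882) → (7.422,194.742) → (30.825,233.927) → (76.462,233.252) → (98.696,193.392) → (75.293,154.207). Closed: final G1 returns to the first vertex.

**Shape 3** — `<path>` regular polygon, stroke `#000000` → score (S438, F2423). Machine vertices: (177.550,225.225) → (199.658,206.297) → (201.907,177.280) → (182.979,155.172) → (153.962,152.923) → (131.854,171.851) → (129.605,200.868) → (148.533,222.976) → (177.550,225.225). Closed: final G1 returns to the first vertex.

**Shape 4** — `<path>` regular polygon, stroke `#008000` → engrave (S238, F4314). Machine vertices: (109.011,154.415) → (134.014,117.189) → (125.370,73.186) → (88.144,48.183) → (44.141,56.827) → (19.138,94.053) → (27.782,138.056) → (65.008,163.059) → (109.011,154.415). Closed: final G1 returns to the first vertex.

G21
G90
G00 X108.311 Y231.009
M3 S776
G1 X117.984 Y231.009 F1470
G1 X117.984 Y117.711
G1 X108.311 Y117.711
G1 X108.311 Y231.009
M5
G00 X75.293 Y154.207
M3 S238
G1 X29.656 Y154.882 F4314
G1 X7.422 Y194.742
G1 X30.825 Y233.927
G1 X76.462 Y233.252
G1 X98.696 Y193.392
G1 X75.293 Y154.207
M5
G00 X177.550 Y225.225
M3 S438
G1 X199.658 Y206.297 F2423
G1 X201.907 Y177.280
G1 X182.979 Y155.172
G1 X153.962 Y152.923
G1 X131.854 Y171.851
G1 X129.605 Y200.868
G1 X148.533 Y222.976
G1 X177.550 Y225.225
M5
G00 X109.011 Y154.415
M3 S238
G1 X134.014 Y117.189 F4314
G1 X125.370 Y73.186
G1 X88.144 Y48.183
G1 X44.141 Y56.827
G1 X19.138 Y94.053
G1 X27.782 Y138.056
G1 X65.008 Y163.059
G1 X109.011 Y154.415
M5
G00 X0.000 Y0.000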